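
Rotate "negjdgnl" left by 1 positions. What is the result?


Input: "negjdgnl", rotate left by 1
First 1 characters: "n"
Remaining characters: "egjdgnl"
Concatenate remaining + first: "egjdgnl" + "n" = "egjdgnln"

egjdgnln


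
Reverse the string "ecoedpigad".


Input: ecoedpigad
Reading characters right to left:
  Position 9: 'd'
  Position 8: 'a'
  Position 7: 'g'
  Position 6: 'i'
  Position 5: 'p'
  Position 4: 'd'
  Position 3: 'e'
  Position 2: 'o'
  Position 1: 'c'
  Position 0: 'e'
Reversed: dagipdeoce

dagipdeoce


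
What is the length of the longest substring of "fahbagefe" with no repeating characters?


Input: "fahbagefe"
Sliding window (track last position of each char):
  Position 0 ('f'): window [0,0] length 1 -- new best
  Position 1 ('a'): window [0,1] length 2 -- new best
  Position 2 ('h'): window [0,2] length 3 -- new best
  Position 3 ('b'): window [0,3] length 4 -- new best
  Position 4 ('a'): repeat (last at 1), move window start to 2
  Position 4 ('a'): window [2,4] length 3
  Position 5 ('g'): window [2,5] length 4
  Position 6 ('e'): window [2,6] length 5 -- new best
  Position 7 ('f'): window [2,7] length 6 -- new best
  Position 8 ('e'): repeat (last at 6), move window start to 7
  Position 8 ('e'): window [7,8] length 2
Longest substring with no repeats: "hbagef" with length 6

6


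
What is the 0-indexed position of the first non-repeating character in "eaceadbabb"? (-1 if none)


Input: eaceadbabb
Character frequencies:
  'a': 3
  'b': 3
  'c': 1
  'd': 1
  'e': 2
Scanning left to right for freq == 1:
  Position 0 ('e'): freq=2, skip
  Position 1 ('a'): freq=3, skip
  Position 2 ('c'): unique! => answer = 2

2


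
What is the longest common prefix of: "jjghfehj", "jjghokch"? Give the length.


Words: jjghfehj, jjghokch
  Position 0: all 'j' => match
  Position 1: all 'j' => match
  Position 2: all 'g' => match
  Position 3: all 'h' => match
  Position 4: ('f', 'o') => mismatch, stop
LCP = "jjgh" (length 4)

4


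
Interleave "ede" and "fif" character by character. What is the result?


Interleaving "ede" and "fif":
  Position 0: 'e' from first, 'f' from second => "ef"
  Position 1: 'd' from first, 'i' from second => "di"
  Position 2: 'e' from first, 'f' from second => "ef"
Result: efdief

efdief


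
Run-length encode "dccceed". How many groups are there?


Input: dccceed
Scanning for consecutive runs:
  Group 1: 'd' x 1 (positions 0-0)
  Group 2: 'c' x 3 (positions 1-3)
  Group 3: 'e' x 2 (positions 4-5)
  Group 4: 'd' x 1 (positions 6-6)
Total groups: 4

4


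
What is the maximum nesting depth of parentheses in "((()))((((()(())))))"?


Input: "((()))((((()(())))))"
Tracking depth:
  Position 0 '(': depth becomes 1
  Position 1 '(': depth becomes 2
  Position 2 '(': depth becomes 3
  Position 3 ')': depth becomes 2
  Position 4 ')': depth becomes 1
  Position 5 ')': depth becomes 0
  Position 6 '(': depth becomes 1
  Position 7 '(': depth becomes 2
  Position 8 '(': depth becomes 3
  Position 9 '(': depth becomes 4
  Position 10 '(': depth becomes 5
  Position 11 ')': depth becomes 4
  Position 12 '(': depth becomes 5
  Position 13 '(': depth becomes 6
  Position 14 ')': depth becomes 5
  Position 15 ')': depth becomes 4
  Position 16 ')': depth becomes 3
  Position 17 ')': depth becomes 2
  Position 18 ')': depth becomes 1
  Position 19 ')': depth becomes 0
Maximum depth reached: 6

6


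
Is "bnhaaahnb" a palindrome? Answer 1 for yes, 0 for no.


Input: bnhaaahnb
Reversed: bnhaaahnb
  Compare pos 0 ('b') with pos 8 ('b'): match
  Compare pos 1 ('n') with pos 7 ('n'): match
  Compare pos 2 ('h') with pos 6 ('h'): match
  Compare pos 3 ('a') with pos 5 ('a'): match
Result: palindrome

1


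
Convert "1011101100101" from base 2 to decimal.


Input: "1011101100101" in base 2
Positional expansion:
  Digit '1' (value 1) x 2^12 = 4096
  Digit '0' (value 0) x 2^11 = 0
  Digit '1' (value 1) x 2^10 = 1024
  Digit '1' (value 1) x 2^9 = 512
  Digit '1' (value 1) x 2^8 = 256
  Digit '0' (value 0) x 2^7 = 0
  Digit '1' (value 1) x 2^6 = 64
  Digit '1' (value 1) x 2^5 = 32
  Digit '0' (value 0) x 2^4 = 0
  Digit '0' (value 0) x 2^3 = 0
  Digit '1' (value 1) x 2^2 = 4
  Digit '0' (value 0) x 2^1 = 0
  Digit '1' (value 1) x 2^0 = 1
Sum = 5989

5989


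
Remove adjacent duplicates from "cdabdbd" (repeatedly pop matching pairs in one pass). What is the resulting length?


Input: cdabdbd
Stack-based adjacent duplicate removal:
  Read 'c': push. Stack: c
  Read 'd': push. Stack: cd
  Read 'a': push. Stack: cda
  Read 'b': push. Stack: cdab
  Read 'd': push. Stack: cdabd
  Read 'b': push. Stack: cdabdb
  Read 'd': push. Stack: cdabdbd
Final stack: "cdabdbd" (length 7)

7


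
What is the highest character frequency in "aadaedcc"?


Input: aadaedcc
Character counts:
  'a': 3
  'c': 2
  'd': 2
  'e': 1
Maximum frequency: 3

3


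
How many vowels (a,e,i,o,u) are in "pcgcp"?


Input: pcgcp
Checking each character:
  'p' at position 0: consonant
  'c' at position 1: consonant
  'g' at position 2: consonant
  'c' at position 3: consonant
  'p' at position 4: consonant
Total vowels: 0

0


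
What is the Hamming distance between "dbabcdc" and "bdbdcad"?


Comparing "dbabcdc" and "bdbdcad" position by position:
  Position 0: 'd' vs 'b' => differ
  Position 1: 'b' vs 'd' => differ
  Position 2: 'a' vs 'b' => differ
  Position 3: 'b' vs 'd' => differ
  Position 4: 'c' vs 'c' => same
  Position 5: 'd' vs 'a' => differ
  Position 6: 'c' vs 'd' => differ
Total differences (Hamming distance): 6

6


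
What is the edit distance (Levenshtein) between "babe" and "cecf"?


Computing edit distance: "babe" -> "cecf"
DP table:
           c    e    c    f
      0    1    2    3    4
  b   1    1    2    3    4
  a   2    2    2    3    4
  b   3    3    3    3    4
  e   4    4    3    4    4
Edit distance = dp[4][4] = 4

4


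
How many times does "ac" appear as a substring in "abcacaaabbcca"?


Searching for "ac" in "abcacaaabbcca"
Scanning each position:
  Position 0: "ab" => no
  Position 1: "bc" => no
  Position 2: "ca" => no
  Position 3: "ac" => MATCH
  Position 4: "ca" => no
  Position 5: "aa" => no
  Position 6: "aa" => no
  Position 7: "ab" => no
  Position 8: "bb" => no
  Position 9: "bc" => no
  Position 10: "cc" => no
  Position 11: "ca" => no
Total occurrences: 1

1


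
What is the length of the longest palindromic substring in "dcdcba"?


Input: "dcdcba"
Checking substrings for palindromes:
  [0:3] "dcd" (len 3) => palindrome
  [1:4] "cdc" (len 3) => palindrome
Longest palindromic substring: "dcd" with length 3

3


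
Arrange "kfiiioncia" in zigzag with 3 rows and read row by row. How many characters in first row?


Zigzag "kfiiioncia" into 3 rows:
Placing characters:
  'k' => row 0
  'f' => row 1
  'i' => row 2
  'i' => row 1
  'i' => row 0
  'o' => row 1
  'n' => row 2
  'c' => row 1
  'i' => row 0
  'a' => row 1
Rows:
  Row 0: "kii"
  Row 1: "fioca"
  Row 2: "in"
First row length: 3

3


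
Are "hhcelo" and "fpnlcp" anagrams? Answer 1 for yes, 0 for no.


Strings: "hhcelo", "fpnlcp"
Sorted first:  cehhlo
Sorted second: cflnpp
Differ at position 1: 'e' vs 'f' => not anagrams

0


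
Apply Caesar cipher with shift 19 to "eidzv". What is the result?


Caesar cipher: shift "eidzv" by 19
  'e' (pos 4) + 19 = pos 23 = 'x'
  'i' (pos 8) + 19 = pos 1 = 'b'
  'd' (pos 3) + 19 = pos 22 = 'w'
  'z' (pos 25) + 19 = pos 18 = 's'
  'v' (pos 21) + 19 = pos 14 = 'o'
Result: xbwso

xbwso


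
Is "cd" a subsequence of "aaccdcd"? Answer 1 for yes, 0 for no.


Check if "cd" is a subsequence of "aaccdcd"
Greedy scan:
  Position 0 ('a'): no match needed
  Position 1 ('a'): no match needed
  Position 2 ('c'): matches sub[0] = 'c'
  Position 3 ('c'): no match needed
  Position 4 ('d'): matches sub[1] = 'd'
  Position 5 ('c'): no match needed
  Position 6 ('d'): no match needed
All 2 characters matched => is a subsequence

1


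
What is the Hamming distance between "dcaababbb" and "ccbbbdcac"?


Comparing "dcaababbb" and "ccbbbdcac" position by position:
  Position 0: 'd' vs 'c' => differ
  Position 1: 'c' vs 'c' => same
  Position 2: 'a' vs 'b' => differ
  Position 3: 'a' vs 'b' => differ
  Position 4: 'b' vs 'b' => same
  Position 5: 'a' vs 'd' => differ
  Position 6: 'b' vs 'c' => differ
  Position 7: 'b' vs 'a' => differ
  Position 8: 'b' vs 'c' => differ
Total differences (Hamming distance): 7

7


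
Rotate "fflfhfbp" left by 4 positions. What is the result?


Input: "fflfhfbp", rotate left by 4
First 4 characters: "fflf"
Remaining characters: "hfbp"
Concatenate remaining + first: "hfbp" + "fflf" = "hfbpfflf"

hfbpfflf


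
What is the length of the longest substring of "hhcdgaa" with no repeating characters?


Input: "hhcdgaa"
Sliding window (track last position of each char):
  Position 0 ('h'): window [0,0] length 1 -- new best
  Position 1 ('h'): repeat (last at 0), move window start to 1
  Position 1 ('h'): window [1,1] length 1
  Position 2 ('c'): window [1,2] length 2 -- new best
  Position 3 ('d'): window [1,3] length 3 -- new best
  Position 4 ('g'): window [1,4] length 4 -- new best
  Position 5 ('a'): window [1,5] length 5 -- new best
  Position 6 ('a'): repeat (last at 5), move window start to 6
  Position 6 ('a'): window [6,6] length 1
Longest substring with no repeats: "hcdga" with length 5

5


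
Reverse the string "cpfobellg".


Input: cpfobellg
Reading characters right to left:
  Position 8: 'g'
  Position 7: 'l'
  Position 6: 'l'
  Position 5: 'e'
  Position 4: 'b'
  Position 3: 'o'
  Position 2: 'f'
  Position 1: 'p'
  Position 0: 'c'
Reversed: gllebofpc

gllebofpc


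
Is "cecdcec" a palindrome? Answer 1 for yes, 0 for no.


Input: cecdcec
Reversed: cecdcec
  Compare pos 0 ('c') with pos 6 ('c'): match
  Compare pos 1 ('e') with pos 5 ('e'): match
  Compare pos 2 ('c') with pos 4 ('c'): match
Result: palindrome

1


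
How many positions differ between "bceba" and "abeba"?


Comparing "bceba" and "abeba" position by position:
  Position 0: 'b' vs 'a' => DIFFER
  Position 1: 'c' vs 'b' => DIFFER
  Position 2: 'e' vs 'e' => same
  Position 3: 'b' vs 'b' => same
  Position 4: 'a' vs 'a' => same
Positions that differ: 2

2


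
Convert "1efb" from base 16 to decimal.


Input: "1efb" in base 16
Positional expansion:
  Digit '1' (value 1) x 16^3 = 4096
  Digit 'e' (value 14) x 16^2 = 3584
  Digit 'f' (value 15) x 16^1 = 240
  Digit 'b' (value 11) x 16^0 = 11
Sum = 7931

7931


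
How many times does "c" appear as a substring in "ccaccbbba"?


Searching for "c" in "ccaccbbba"
Scanning each position:
  Position 0: "c" => MATCH
  Position 1: "c" => MATCH
  Position 2: "a" => no
  Position 3: "c" => MATCH
  Position 4: "c" => MATCH
  Position 5: "b" => no
  Position 6: "b" => no
  Position 7: "b" => no
  Position 8: "a" => no
Total occurrences: 4

4


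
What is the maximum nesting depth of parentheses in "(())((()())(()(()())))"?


Input: "(())((()())(()(()())))"
Tracking depth:
  Position 0 '(': depth becomes 1
  Position 1 '(': depth becomes 2
  Position 2 ')': depth becomes 1
  Position 3 ')': depth becomes 0
  Position 4 '(': depth becomes 1
  Position 5 '(': depth becomes 2
  Position 6 '(': depth becomes 3
  Position 7 ')': depth becomes 2
  Position 8 '(': depth becomes 3
  Position 9 ')': depth becomes 2
  Position 10 ')': depth becomes 1
  Position 11 '(': depth becomes 2
  Position 12 '(': depth becomes 3
  Position 13 ')': depth becomes 2
  Position 14 '(': depth becomes 3
  Position 15 '(': depth becomes 4
  Position 16 ')': depth becomes 3
  Position 17 '(': depth becomes 4
  Position 18 ')': depth becomes 3
  Position 19 ')': depth becomes 2
  Position 20 ')': depth becomes 1
  Position 21 ')': depth becomes 0
Maximum depth reached: 4

4


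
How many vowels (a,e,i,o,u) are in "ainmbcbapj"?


Input: ainmbcbapj
Checking each character:
  'a' at position 0: vowel (running total: 1)
  'i' at position 1: vowel (running total: 2)
  'n' at position 2: consonant
  'm' at position 3: consonant
  'b' at position 4: consonant
  'c' at position 5: consonant
  'b' at position 6: consonant
  'a' at position 7: vowel (running total: 3)
  'p' at position 8: consonant
  'j' at position 9: consonant
Total vowels: 3

3


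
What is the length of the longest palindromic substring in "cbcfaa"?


Input: "cbcfaa"
Checking substrings for palindromes:
  [0:3] "cbc" (len 3) => palindrome
  [4:6] "aa" (len 2) => palindrome
Longest palindromic substring: "cbc" with length 3

3


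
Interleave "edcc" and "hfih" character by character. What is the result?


Interleaving "edcc" and "hfih":
  Position 0: 'e' from first, 'h' from second => "eh"
  Position 1: 'd' from first, 'f' from second => "df"
  Position 2: 'c' from first, 'i' from second => "ci"
  Position 3: 'c' from first, 'h' from second => "ch"
Result: ehdfcich

ehdfcich


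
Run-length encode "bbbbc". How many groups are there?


Input: bbbbc
Scanning for consecutive runs:
  Group 1: 'b' x 4 (positions 0-3)
  Group 2: 'c' x 1 (positions 4-4)
Total groups: 2

2


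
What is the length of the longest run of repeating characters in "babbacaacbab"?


Input: "babbacaacbab"
Scanning for longest run:
  Position 1 ('a'): new char, reset run to 1
  Position 2 ('b'): new char, reset run to 1
  Position 3 ('b'): continues run of 'b', length=2
  Position 4 ('a'): new char, reset run to 1
  Position 5 ('c'): new char, reset run to 1
  Position 6 ('a'): new char, reset run to 1
  Position 7 ('a'): continues run of 'a', length=2
  Position 8 ('c'): new char, reset run to 1
  Position 9 ('b'): new char, reset run to 1
  Position 10 ('a'): new char, reset run to 1
  Position 11 ('b'): new char, reset run to 1
Longest run: 'b' with length 2

2


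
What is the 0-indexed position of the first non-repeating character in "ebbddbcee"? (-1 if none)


Input: ebbddbcee
Character frequencies:
  'b': 3
  'c': 1
  'd': 2
  'e': 3
Scanning left to right for freq == 1:
  Position 0 ('e'): freq=3, skip
  Position 1 ('b'): freq=3, skip
  Position 2 ('b'): freq=3, skip
  Position 3 ('d'): freq=2, skip
  Position 4 ('d'): freq=2, skip
  Position 5 ('b'): freq=3, skip
  Position 6 ('c'): unique! => answer = 6

6


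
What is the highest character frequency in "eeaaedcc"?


Input: eeaaedcc
Character counts:
  'a': 2
  'c': 2
  'd': 1
  'e': 3
Maximum frequency: 3

3


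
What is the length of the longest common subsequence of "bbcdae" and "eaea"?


LCS of "bbcdae" and "eaea"
DP table:
           e    a    e    a
      0    0    0    0    0
  b   0    0    0    0    0
  b   0    0    0    0    0
  c   0    0    0    0    0
  d   0    0    0    0    0
  a   0    0    1    1    1
  e   0    1    1    2    2
LCS length = dp[6][4] = 2

2


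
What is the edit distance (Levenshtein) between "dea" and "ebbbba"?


Computing edit distance: "dea" -> "ebbbba"
DP table:
           e    b    b    b    b    a
      0    1    2    3    4    5    6
  d   1    1    2    3    4    5    6
  e   2    1    2    3    4    5    6
  a   3    2    2    3    4    5    5
Edit distance = dp[3][6] = 5

5


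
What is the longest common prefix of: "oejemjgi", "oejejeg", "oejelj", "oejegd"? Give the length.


Words: oejemjgi, oejejeg, oejelj, oejegd
  Position 0: all 'o' => match
  Position 1: all 'e' => match
  Position 2: all 'j' => match
  Position 3: all 'e' => match
  Position 4: ('m', 'j', 'l', 'g') => mismatch, stop
LCP = "oeje" (length 4)

4


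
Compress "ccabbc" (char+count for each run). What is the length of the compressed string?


Input: ccabbc
Runs:
  'c' x 2 => "c2"
  'a' x 1 => "a1"
  'b' x 2 => "b2"
  'c' x 1 => "c1"
Compressed: "c2a1b2c1"
Compressed length: 8

8


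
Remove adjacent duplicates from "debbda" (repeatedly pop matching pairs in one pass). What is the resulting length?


Input: debbda
Stack-based adjacent duplicate removal:
  Read 'd': push. Stack: d
  Read 'e': push. Stack: de
  Read 'b': push. Stack: deb
  Read 'b': matches stack top 'b' => pop. Stack: de
  Read 'd': push. Stack: ded
  Read 'a': push. Stack: deda
Final stack: "deda" (length 4)

4


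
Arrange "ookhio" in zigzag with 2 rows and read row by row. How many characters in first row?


Zigzag "ookhio" into 2 rows:
Placing characters:
  'o' => row 0
  'o' => row 1
  'k' => row 0
  'h' => row 1
  'i' => row 0
  'o' => row 1
Rows:
  Row 0: "oki"
  Row 1: "oho"
First row length: 3

3


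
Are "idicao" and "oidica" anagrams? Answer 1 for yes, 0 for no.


Strings: "idicao", "oidica"
Sorted first:  acdiio
Sorted second: acdiio
Sorted forms match => anagrams

1


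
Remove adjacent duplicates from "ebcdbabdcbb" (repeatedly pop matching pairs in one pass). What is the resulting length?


Input: ebcdbabdcbb
Stack-based adjacent duplicate removal:
  Read 'e': push. Stack: e
  Read 'b': push. Stack: eb
  Read 'c': push. Stack: ebc
  Read 'd': push. Stack: ebcd
  Read 'b': push. Stack: ebcdb
  Read 'a': push. Stack: ebcdba
  Read 'b': push. Stack: ebcdbab
  Read 'd': push. Stack: ebcdbabd
  Read 'c': push. Stack: ebcdbabdc
  Read 'b': push. Stack: ebcdbabdcb
  Read 'b': matches stack top 'b' => pop. Stack: ebcdbabdc
Final stack: "ebcdbabdc" (length 9)

9


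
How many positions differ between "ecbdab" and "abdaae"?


Comparing "ecbdab" and "abdaae" position by position:
  Position 0: 'e' vs 'a' => DIFFER
  Position 1: 'c' vs 'b' => DIFFER
  Position 2: 'b' vs 'd' => DIFFER
  Position 3: 'd' vs 'a' => DIFFER
  Position 4: 'a' vs 'a' => same
  Position 5: 'b' vs 'e' => DIFFER
Positions that differ: 5

5


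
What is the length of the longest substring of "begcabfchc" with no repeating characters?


Input: "begcabfchc"
Sliding window (track last position of each char):
  Position 0 ('b'): window [0,0] length 1 -- new best
  Position 1 ('e'): window [0,1] length 2 -- new best
  Position 2 ('g'): window [0,2] length 3 -- new best
  Position 3 ('c'): window [0,3] length 4 -- new best
  Position 4 ('a'): window [0,4] length 5 -- new best
  Position 5 ('b'): repeat (last at 0), move window start to 1
  Position 5 ('b'): window [1,5] length 5
  Position 6 ('f'): window [1,6] length 6 -- new best
  Position 7 ('c'): repeat (last at 3), move window start to 4
  Position 7 ('c'): window [4,7] length 4
  Position 8 ('h'): window [4,8] length 5
  Position 9 ('c'): repeat (last at 7), move window start to 8
  Position 9 ('c'): window [8,9] length 2
Longest substring with no repeats: "egcabf" with length 6

6


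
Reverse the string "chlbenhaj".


Input: chlbenhaj
Reading characters right to left:
  Position 8: 'j'
  Position 7: 'a'
  Position 6: 'h'
  Position 5: 'n'
  Position 4: 'e'
  Position 3: 'b'
  Position 2: 'l'
  Position 1: 'h'
  Position 0: 'c'
Reversed: jahneblhc

jahneblhc


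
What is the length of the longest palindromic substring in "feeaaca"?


Input: "feeaaca"
Checking substrings for palindromes:
  [4:7] "aca" (len 3) => palindrome
  [1:3] "ee" (len 2) => palindrome
  [3:5] "aa" (len 2) => palindrome
Longest palindromic substring: "aca" with length 3

3


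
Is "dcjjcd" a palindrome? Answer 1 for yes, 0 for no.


Input: dcjjcd
Reversed: dcjjcd
  Compare pos 0 ('d') with pos 5 ('d'): match
  Compare pos 1 ('c') with pos 4 ('c'): match
  Compare pos 2 ('j') with pos 3 ('j'): match
Result: palindrome

1


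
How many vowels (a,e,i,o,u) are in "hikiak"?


Input: hikiak
Checking each character:
  'h' at position 0: consonant
  'i' at position 1: vowel (running total: 1)
  'k' at position 2: consonant
  'i' at position 3: vowel (running total: 2)
  'a' at position 4: vowel (running total: 3)
  'k' at position 5: consonant
Total vowels: 3

3


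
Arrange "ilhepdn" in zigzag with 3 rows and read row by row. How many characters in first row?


Zigzag "ilhepdn" into 3 rows:
Placing characters:
  'i' => row 0
  'l' => row 1
  'h' => row 2
  'e' => row 1
  'p' => row 0
  'd' => row 1
  'n' => row 2
Rows:
  Row 0: "ip"
  Row 1: "led"
  Row 2: "hn"
First row length: 2

2


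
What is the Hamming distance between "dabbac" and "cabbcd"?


Comparing "dabbac" and "cabbcd" position by position:
  Position 0: 'd' vs 'c' => differ
  Position 1: 'a' vs 'a' => same
  Position 2: 'b' vs 'b' => same
  Position 3: 'b' vs 'b' => same
  Position 4: 'a' vs 'c' => differ
  Position 5: 'c' vs 'd' => differ
Total differences (Hamming distance): 3

3


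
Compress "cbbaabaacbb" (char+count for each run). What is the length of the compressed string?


Input: cbbaabaacbb
Runs:
  'c' x 1 => "c1"
  'b' x 2 => "b2"
  'a' x 2 => "a2"
  'b' x 1 => "b1"
  'a' x 2 => "a2"
  'c' x 1 => "c1"
  'b' x 2 => "b2"
Compressed: "c1b2a2b1a2c1b2"
Compressed length: 14

14


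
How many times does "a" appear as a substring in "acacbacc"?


Searching for "a" in "acacbacc"
Scanning each position:
  Position 0: "a" => MATCH
  Position 1: "c" => no
  Position 2: "a" => MATCH
  Position 3: "c" => no
  Position 4: "b" => no
  Position 5: "a" => MATCH
  Position 6: "c" => no
  Position 7: "c" => no
Total occurrences: 3

3


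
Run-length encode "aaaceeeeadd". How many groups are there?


Input: aaaceeeeadd
Scanning for consecutive runs:
  Group 1: 'a' x 3 (positions 0-2)
  Group 2: 'c' x 1 (positions 3-3)
  Group 3: 'e' x 4 (positions 4-7)
  Group 4: 'a' x 1 (positions 8-8)
  Group 5: 'd' x 2 (positions 9-10)
Total groups: 5

5


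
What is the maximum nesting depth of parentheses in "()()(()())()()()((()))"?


Input: "()()(()())()()()((()))"
Tracking depth:
  Position 0 '(': depth becomes 1
  Position 1 ')': depth becomes 0
  Position 2 '(': depth becomes 1
  Position 3 ')': depth becomes 0
  Position 4 '(': depth becomes 1
  Position 5 '(': depth becomes 2
  Position 6 ')': depth becomes 1
  Position 7 '(': depth becomes 2
  Position 8 ')': depth becomes 1
  Position 9 ')': depth becomes 0
  Position 10 '(': depth becomes 1
  Position 11 ')': depth becomes 0
  Position 12 '(': depth becomes 1
  Position 13 ')': depth becomes 0
  Position 14 '(': depth becomes 1
  Position 15 ')': depth becomes 0
  Position 16 '(': depth becomes 1
  Position 17 '(': depth becomes 2
  Position 18 '(': depth becomes 3
  Position 19 ')': depth becomes 2
  Position 20 ')': depth becomes 1
  Position 21 ')': depth becomes 0
Maximum depth reached: 3

3


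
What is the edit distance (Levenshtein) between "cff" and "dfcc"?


Computing edit distance: "cff" -> "dfcc"
DP table:
           d    f    c    c
      0    1    2    3    4
  c   1    1    2    2    3
  f   2    2    1    2    3
  f   3    3    2    2    3
Edit distance = dp[3][4] = 3

3


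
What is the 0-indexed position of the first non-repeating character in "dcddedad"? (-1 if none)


Input: dcddedad
Character frequencies:
  'a': 1
  'c': 1
  'd': 5
  'e': 1
Scanning left to right for freq == 1:
  Position 0 ('d'): freq=5, skip
  Position 1 ('c'): unique! => answer = 1

1


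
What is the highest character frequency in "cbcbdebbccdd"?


Input: cbcbdebbccdd
Character counts:
  'b': 4
  'c': 4
  'd': 3
  'e': 1
Maximum frequency: 4

4


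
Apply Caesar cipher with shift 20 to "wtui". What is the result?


Caesar cipher: shift "wtui" by 20
  'w' (pos 22) + 20 = pos 16 = 'q'
  't' (pos 19) + 20 = pos 13 = 'n'
  'u' (pos 20) + 20 = pos 14 = 'o'
  'i' (pos 8) + 20 = pos 2 = 'c'
Result: qnoc

qnoc


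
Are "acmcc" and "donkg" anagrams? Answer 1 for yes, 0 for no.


Strings: "acmcc", "donkg"
Sorted first:  acccm
Sorted second: dgkno
Differ at position 0: 'a' vs 'd' => not anagrams

0


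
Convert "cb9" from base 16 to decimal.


Input: "cb9" in base 16
Positional expansion:
  Digit 'c' (value 12) x 16^2 = 3072
  Digit 'b' (value 11) x 16^1 = 176
  Digit '9' (value 9) x 16^0 = 9
Sum = 3257

3257


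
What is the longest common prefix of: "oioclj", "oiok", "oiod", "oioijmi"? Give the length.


Words: oioclj, oiok, oiod, oioijmi
  Position 0: all 'o' => match
  Position 1: all 'i' => match
  Position 2: all 'o' => match
  Position 3: ('c', 'k', 'd', 'i') => mismatch, stop
LCP = "oio" (length 3)

3


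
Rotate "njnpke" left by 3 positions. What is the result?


Input: "njnpke", rotate left by 3
First 3 characters: "njn"
Remaining characters: "pke"
Concatenate remaining + first: "pke" + "njn" = "pkenjn"

pkenjn


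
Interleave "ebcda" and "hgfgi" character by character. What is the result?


Interleaving "ebcda" and "hgfgi":
  Position 0: 'e' from first, 'h' from second => "eh"
  Position 1: 'b' from first, 'g' from second => "bg"
  Position 2: 'c' from first, 'f' from second => "cf"
  Position 3: 'd' from first, 'g' from second => "dg"
  Position 4: 'a' from first, 'i' from second => "ai"
Result: ehbgcfdgai

ehbgcfdgai


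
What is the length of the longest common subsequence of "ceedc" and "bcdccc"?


LCS of "ceedc" and "bcdccc"
DP table:
           b    c    d    c    c    c
      0    0    0    0    0    0    0
  c   0    0    1    1    1    1    1
  e   0    0    1    1    1    1    1
  e   0    0    1    1    1    1    1
  d   0    0    1    2    2    2    2
  c   0    0    1    2    3    3    3
LCS length = dp[5][6] = 3

3


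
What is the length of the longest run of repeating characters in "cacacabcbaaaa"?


Input: "cacacabcbaaaa"
Scanning for longest run:
  Position 1 ('a'): new char, reset run to 1
  Position 2 ('c'): new char, reset run to 1
  Position 3 ('a'): new char, reset run to 1
  Position 4 ('c'): new char, reset run to 1
  Position 5 ('a'): new char, reset run to 1
  Position 6 ('b'): new char, reset run to 1
  Position 7 ('c'): new char, reset run to 1
  Position 8 ('b'): new char, reset run to 1
  Position 9 ('a'): new char, reset run to 1
  Position 10 ('a'): continues run of 'a', length=2
  Position 11 ('a'): continues run of 'a', length=3
  Position 12 ('a'): continues run of 'a', length=4
Longest run: 'a' with length 4

4


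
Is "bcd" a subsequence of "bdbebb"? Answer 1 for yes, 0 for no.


Check if "bcd" is a subsequence of "bdbebb"
Greedy scan:
  Position 0 ('b'): matches sub[0] = 'b'
  Position 1 ('d'): no match needed
  Position 2 ('b'): no match needed
  Position 3 ('e'): no match needed
  Position 4 ('b'): no match needed
  Position 5 ('b'): no match needed
Only matched 1/3 characters => not a subsequence

0


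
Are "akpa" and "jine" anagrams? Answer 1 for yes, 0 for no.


Strings: "akpa", "jine"
Sorted first:  aakp
Sorted second: eijn
Differ at position 0: 'a' vs 'e' => not anagrams

0


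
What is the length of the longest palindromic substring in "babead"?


Input: "babead"
Checking substrings for palindromes:
  [0:3] "bab" (len 3) => palindrome
Longest palindromic substring: "bab" with length 3

3


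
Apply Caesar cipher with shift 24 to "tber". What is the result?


Caesar cipher: shift "tber" by 24
  't' (pos 19) + 24 = pos 17 = 'r'
  'b' (pos 1) + 24 = pos 25 = 'z'
  'e' (pos 4) + 24 = pos 2 = 'c'
  'r' (pos 17) + 24 = pos 15 = 'p'
Result: rzcp

rzcp


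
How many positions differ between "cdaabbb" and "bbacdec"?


Comparing "cdaabbb" and "bbacdec" position by position:
  Position 0: 'c' vs 'b' => DIFFER
  Position 1: 'd' vs 'b' => DIFFER
  Position 2: 'a' vs 'a' => same
  Position 3: 'a' vs 'c' => DIFFER
  Position 4: 'b' vs 'd' => DIFFER
  Position 5: 'b' vs 'e' => DIFFER
  Position 6: 'b' vs 'c' => DIFFER
Positions that differ: 6

6


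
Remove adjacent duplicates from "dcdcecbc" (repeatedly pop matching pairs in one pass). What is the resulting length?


Input: dcdcecbc
Stack-based adjacent duplicate removal:
  Read 'd': push. Stack: d
  Read 'c': push. Stack: dc
  Read 'd': push. Stack: dcd
  Read 'c': push. Stack: dcdc
  Read 'e': push. Stack: dcdce
  Read 'c': push. Stack: dcdcec
  Read 'b': push. Stack: dcdcecb
  Read 'c': push. Stack: dcdcecbc
Final stack: "dcdcecbc" (length 8)

8


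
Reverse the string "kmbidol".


Input: kmbidol
Reading characters right to left:
  Position 6: 'l'
  Position 5: 'o'
  Position 4: 'd'
  Position 3: 'i'
  Position 2: 'b'
  Position 1: 'm'
  Position 0: 'k'
Reversed: lodibmk

lodibmk


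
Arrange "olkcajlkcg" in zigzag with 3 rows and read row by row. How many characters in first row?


Zigzag "olkcajlkcg" into 3 rows:
Placing characters:
  'o' => row 0
  'l' => row 1
  'k' => row 2
  'c' => row 1
  'a' => row 0
  'j' => row 1
  'l' => row 2
  'k' => row 1
  'c' => row 0
  'g' => row 1
Rows:
  Row 0: "oac"
  Row 1: "lcjkg"
  Row 2: "kl"
First row length: 3

3


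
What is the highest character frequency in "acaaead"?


Input: acaaead
Character counts:
  'a': 4
  'c': 1
  'd': 1
  'e': 1
Maximum frequency: 4

4


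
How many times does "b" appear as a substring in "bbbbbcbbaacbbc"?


Searching for "b" in "bbbbbcbbaacbbc"
Scanning each position:
  Position 0: "b" => MATCH
  Position 1: "b" => MATCH
  Position 2: "b" => MATCH
  Position 3: "b" => MATCH
  Position 4: "b" => MATCH
  Position 5: "c" => no
  Position 6: "b" => MATCH
  Position 7: "b" => MATCH
  Position 8: "a" => no
  Position 9: "a" => no
  Position 10: "c" => no
  Position 11: "b" => MATCH
  Position 12: "b" => MATCH
  Position 13: "c" => no
Total occurrences: 9

9


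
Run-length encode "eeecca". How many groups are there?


Input: eeecca
Scanning for consecutive runs:
  Group 1: 'e' x 3 (positions 0-2)
  Group 2: 'c' x 2 (positions 3-4)
  Group 3: 'a' x 1 (positions 5-5)
Total groups: 3

3


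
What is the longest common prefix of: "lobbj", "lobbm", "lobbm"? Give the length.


Words: lobbj, lobbm, lobbm
  Position 0: all 'l' => match
  Position 1: all 'o' => match
  Position 2: all 'b' => match
  Position 3: all 'b' => match
  Position 4: ('j', 'm', 'm') => mismatch, stop
LCP = "lobb" (length 4)

4


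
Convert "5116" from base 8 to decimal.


Input: "5116" in base 8
Positional expansion:
  Digit '5' (value 5) x 8^3 = 2560
  Digit '1' (value 1) x 8^2 = 64
  Digit '1' (value 1) x 8^1 = 8
  Digit '6' (value 6) x 8^0 = 6
Sum = 2638

2638


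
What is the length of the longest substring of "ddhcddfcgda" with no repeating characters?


Input: "ddhcddfcgda"
Sliding window (track last position of each char):
  Position 0 ('d'): window [0,0] length 1 -- new best
  Position 1 ('d'): repeat (last at 0), move window start to 1
  Position 1 ('d'): window [1,1] length 1
  Position 2 ('h'): window [1,2] length 2 -- new best
  Position 3 ('c'): window [1,3] length 3 -- new best
  Position 4 ('d'): repeat (last at 1), move window start to 2
  Position 4 ('d'): window [2,4] length 3
  Position 5 ('d'): repeat (last at 4), move window start to 5
  Position 5 ('d'): window [5,5] length 1
  Position 6 ('f'): window [5,6] length 2
  Position 7 ('c'): window [5,7] length 3
  Position 8 ('g'): window [5,8] length 4 -- new best
  Position 9 ('d'): repeat (last at 5), move window start to 6
  Position 9 ('d'): window [6,9] length 4
  Position 10 ('a'): window [6,10] length 5 -- new best
Longest substring with no repeats: "fcgda" with length 5

5


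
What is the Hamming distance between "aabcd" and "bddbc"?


Comparing "aabcd" and "bddbc" position by position:
  Position 0: 'a' vs 'b' => differ
  Position 1: 'a' vs 'd' => differ
  Position 2: 'b' vs 'd' => differ
  Position 3: 'c' vs 'b' => differ
  Position 4: 'd' vs 'c' => differ
Total differences (Hamming distance): 5

5


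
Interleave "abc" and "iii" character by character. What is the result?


Interleaving "abc" and "iii":
  Position 0: 'a' from first, 'i' from second => "ai"
  Position 1: 'b' from first, 'i' from second => "bi"
  Position 2: 'c' from first, 'i' from second => "ci"
Result: aibici

aibici


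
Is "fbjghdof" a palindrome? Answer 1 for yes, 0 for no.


Input: fbjghdof
Reversed: fodhgjbf
  Compare pos 0 ('f') with pos 7 ('f'): match
  Compare pos 1 ('b') with pos 6 ('o'): MISMATCH
  Compare pos 2 ('j') with pos 5 ('d'): MISMATCH
  Compare pos 3 ('g') with pos 4 ('h'): MISMATCH
Result: not a palindrome

0


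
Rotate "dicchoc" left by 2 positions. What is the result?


Input: "dicchoc", rotate left by 2
First 2 characters: "di"
Remaining characters: "cchoc"
Concatenate remaining + first: "cchoc" + "di" = "cchocdi"

cchocdi


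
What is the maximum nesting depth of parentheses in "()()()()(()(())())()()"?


Input: "()()()()(()(())())()()"
Tracking depth:
  Position 0 '(': depth becomes 1
  Position 1 ')': depth becomes 0
  Position 2 '(': depth becomes 1
  Position 3 ')': depth becomes 0
  Position 4 '(': depth becomes 1
  Position 5 ')': depth becomes 0
  Position 6 '(': depth becomes 1
  Position 7 ')': depth becomes 0
  Position 8 '(': depth becomes 1
  Position 9 '(': depth becomes 2
  Position 10 ')': depth becomes 1
  Position 11 '(': depth becomes 2
  Position 12 '(': depth becomes 3
  Position 13 ')': depth becomes 2
  Position 14 ')': depth becomes 1
  Position 15 '(': depth becomes 2
  Position 16 ')': depth becomes 1
  Position 17 ')': depth becomes 0
  Position 18 '(': depth becomes 1
  Position 19 ')': depth becomes 0
  Position 20 '(': depth becomes 1
  Position 21 ')': depth becomes 0
Maximum depth reached: 3

3


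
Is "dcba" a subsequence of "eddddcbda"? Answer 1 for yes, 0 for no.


Check if "dcba" is a subsequence of "eddddcbda"
Greedy scan:
  Position 0 ('e'): no match needed
  Position 1 ('d'): matches sub[0] = 'd'
  Position 2 ('d'): no match needed
  Position 3 ('d'): no match needed
  Position 4 ('d'): no match needed
  Position 5 ('c'): matches sub[1] = 'c'
  Position 6 ('b'): matches sub[2] = 'b'
  Position 7 ('d'): no match needed
  Position 8 ('a'): matches sub[3] = 'a'
All 4 characters matched => is a subsequence

1


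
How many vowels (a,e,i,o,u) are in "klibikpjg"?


Input: klibikpjg
Checking each character:
  'k' at position 0: consonant
  'l' at position 1: consonant
  'i' at position 2: vowel (running total: 1)
  'b' at position 3: consonant
  'i' at position 4: vowel (running total: 2)
  'k' at position 5: consonant
  'p' at position 6: consonant
  'j' at position 7: consonant
  'g' at position 8: consonant
Total vowels: 2

2


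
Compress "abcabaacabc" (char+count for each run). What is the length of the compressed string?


Input: abcabaacabc
Runs:
  'a' x 1 => "a1"
  'b' x 1 => "b1"
  'c' x 1 => "c1"
  'a' x 1 => "a1"
  'b' x 1 => "b1"
  'a' x 2 => "a2"
  'c' x 1 => "c1"
  'a' x 1 => "a1"
  'b' x 1 => "b1"
  'c' x 1 => "c1"
Compressed: "a1b1c1a1b1a2c1a1b1c1"
Compressed length: 20

20


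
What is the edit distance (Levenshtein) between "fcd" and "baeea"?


Computing edit distance: "fcd" -> "baeea"
DP table:
           b    a    e    e    a
      0    1    2    3    4    5
  f   1    1    2    3    4    5
  c   2    2    2    3    4    5
  d   3    3    3    3    4    5
Edit distance = dp[3][5] = 5

5


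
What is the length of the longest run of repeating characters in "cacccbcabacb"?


Input: "cacccbcabacb"
Scanning for longest run:
  Position 1 ('a'): new char, reset run to 1
  Position 2 ('c'): new char, reset run to 1
  Position 3 ('c'): continues run of 'c', length=2
  Position 4 ('c'): continues run of 'c', length=3
  Position 5 ('b'): new char, reset run to 1
  Position 6 ('c'): new char, reset run to 1
  Position 7 ('a'): new char, reset run to 1
  Position 8 ('b'): new char, reset run to 1
  Position 9 ('a'): new char, reset run to 1
  Position 10 ('c'): new char, reset run to 1
  Position 11 ('b'): new char, reset run to 1
Longest run: 'c' with length 3

3


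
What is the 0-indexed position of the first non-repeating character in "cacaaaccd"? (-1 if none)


Input: cacaaaccd
Character frequencies:
  'a': 4
  'c': 4
  'd': 1
Scanning left to right for freq == 1:
  Position 0 ('c'): freq=4, skip
  Position 1 ('a'): freq=4, skip
  Position 2 ('c'): freq=4, skip
  Position 3 ('a'): freq=4, skip
  Position 4 ('a'): freq=4, skip
  Position 5 ('a'): freq=4, skip
  Position 6 ('c'): freq=4, skip
  Position 7 ('c'): freq=4, skip
  Position 8 ('d'): unique! => answer = 8

8


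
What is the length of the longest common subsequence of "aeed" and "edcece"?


LCS of "aeed" and "edcece"
DP table:
           e    d    c    e    c    e
      0    0    0    0    0    0    0
  a   0    0    0    0    0    0    0
  e   0    1    1    1    1    1    1
  e   0    1    1    1    2    2    2
  d   0    1    2    2    2    2    2
LCS length = dp[4][6] = 2

2


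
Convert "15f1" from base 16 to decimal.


Input: "15f1" in base 16
Positional expansion:
  Digit '1' (value 1) x 16^3 = 4096
  Digit '5' (value 5) x 16^2 = 1280
  Digit 'f' (value 15) x 16^1 = 240
  Digit '1' (value 1) x 16^0 = 1
Sum = 5617

5617


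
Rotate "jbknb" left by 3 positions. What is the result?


Input: "jbknb", rotate left by 3
First 3 characters: "jbk"
Remaining characters: "nb"
Concatenate remaining + first: "nb" + "jbk" = "nbjbk"

nbjbk


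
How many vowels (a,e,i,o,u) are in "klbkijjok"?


Input: klbkijjok
Checking each character:
  'k' at position 0: consonant
  'l' at position 1: consonant
  'b' at position 2: consonant
  'k' at position 3: consonant
  'i' at position 4: vowel (running total: 1)
  'j' at position 5: consonant
  'j' at position 6: consonant
  'o' at position 7: vowel (running total: 2)
  'k' at position 8: consonant
Total vowels: 2

2


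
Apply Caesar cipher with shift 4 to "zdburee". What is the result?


Caesar cipher: shift "zdburee" by 4
  'z' (pos 25) + 4 = pos 3 = 'd'
  'd' (pos 3) + 4 = pos 7 = 'h'
  'b' (pos 1) + 4 = pos 5 = 'f'
  'u' (pos 20) + 4 = pos 24 = 'y'
  'r' (pos 17) + 4 = pos 21 = 'v'
  'e' (pos 4) + 4 = pos 8 = 'i'
  'e' (pos 4) + 4 = pos 8 = 'i'
Result: dhfyvii

dhfyvii


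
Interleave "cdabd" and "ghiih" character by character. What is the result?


Interleaving "cdabd" and "ghiih":
  Position 0: 'c' from first, 'g' from second => "cg"
  Position 1: 'd' from first, 'h' from second => "dh"
  Position 2: 'a' from first, 'i' from second => "ai"
  Position 3: 'b' from first, 'i' from second => "bi"
  Position 4: 'd' from first, 'h' from second => "dh"
Result: cgdhaibidh

cgdhaibidh


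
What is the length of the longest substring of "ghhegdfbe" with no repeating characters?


Input: "ghhegdfbe"
Sliding window (track last position of each char):
  Position 0 ('g'): window [0,0] length 1 -- new best
  Position 1 ('h'): window [0,1] length 2 -- new best
  Position 2 ('h'): repeat (last at 1), move window start to 2
  Position 2 ('h'): window [2,2] length 1
  Position 3 ('e'): window [2,3] length 2
  Position 4 ('g'): window [2,4] length 3 -- new best
  Position 5 ('d'): window [2,5] length 4 -- new best
  Position 6 ('f'): window [2,6] length 5 -- new best
  Position 7 ('b'): window [2,7] length 6 -- new best
  Position 8 ('e'): repeat (last at 3), move window start to 4
  Position 8 ('e'): window [4,8] length 5
Longest substring with no repeats: "hegdfb" with length 6

6


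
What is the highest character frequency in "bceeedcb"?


Input: bceeedcb
Character counts:
  'b': 2
  'c': 2
  'd': 1
  'e': 3
Maximum frequency: 3

3


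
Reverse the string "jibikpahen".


Input: jibikpahen
Reading characters right to left:
  Position 9: 'n'
  Position 8: 'e'
  Position 7: 'h'
  Position 6: 'a'
  Position 5: 'p'
  Position 4: 'k'
  Position 3: 'i'
  Position 2: 'b'
  Position 1: 'i'
  Position 0: 'j'
Reversed: nehapkibij

nehapkibij


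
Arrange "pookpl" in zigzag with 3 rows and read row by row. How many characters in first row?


Zigzag "pookpl" into 3 rows:
Placing characters:
  'p' => row 0
  'o' => row 1
  'o' => row 2
  'k' => row 1
  'p' => row 0
  'l' => row 1
Rows:
  Row 0: "pp"
  Row 1: "okl"
  Row 2: "o"
First row length: 2

2


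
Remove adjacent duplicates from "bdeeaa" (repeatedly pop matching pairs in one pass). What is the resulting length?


Input: bdeeaa
Stack-based adjacent duplicate removal:
  Read 'b': push. Stack: b
  Read 'd': push. Stack: bd
  Read 'e': push. Stack: bde
  Read 'e': matches stack top 'e' => pop. Stack: bd
  Read 'a': push. Stack: bda
  Read 'a': matches stack top 'a' => pop. Stack: bd
Final stack: "bd" (length 2)

2


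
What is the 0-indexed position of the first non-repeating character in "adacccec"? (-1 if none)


Input: adacccec
Character frequencies:
  'a': 2
  'c': 4
  'd': 1
  'e': 1
Scanning left to right for freq == 1:
  Position 0 ('a'): freq=2, skip
  Position 1 ('d'): unique! => answer = 1

1
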